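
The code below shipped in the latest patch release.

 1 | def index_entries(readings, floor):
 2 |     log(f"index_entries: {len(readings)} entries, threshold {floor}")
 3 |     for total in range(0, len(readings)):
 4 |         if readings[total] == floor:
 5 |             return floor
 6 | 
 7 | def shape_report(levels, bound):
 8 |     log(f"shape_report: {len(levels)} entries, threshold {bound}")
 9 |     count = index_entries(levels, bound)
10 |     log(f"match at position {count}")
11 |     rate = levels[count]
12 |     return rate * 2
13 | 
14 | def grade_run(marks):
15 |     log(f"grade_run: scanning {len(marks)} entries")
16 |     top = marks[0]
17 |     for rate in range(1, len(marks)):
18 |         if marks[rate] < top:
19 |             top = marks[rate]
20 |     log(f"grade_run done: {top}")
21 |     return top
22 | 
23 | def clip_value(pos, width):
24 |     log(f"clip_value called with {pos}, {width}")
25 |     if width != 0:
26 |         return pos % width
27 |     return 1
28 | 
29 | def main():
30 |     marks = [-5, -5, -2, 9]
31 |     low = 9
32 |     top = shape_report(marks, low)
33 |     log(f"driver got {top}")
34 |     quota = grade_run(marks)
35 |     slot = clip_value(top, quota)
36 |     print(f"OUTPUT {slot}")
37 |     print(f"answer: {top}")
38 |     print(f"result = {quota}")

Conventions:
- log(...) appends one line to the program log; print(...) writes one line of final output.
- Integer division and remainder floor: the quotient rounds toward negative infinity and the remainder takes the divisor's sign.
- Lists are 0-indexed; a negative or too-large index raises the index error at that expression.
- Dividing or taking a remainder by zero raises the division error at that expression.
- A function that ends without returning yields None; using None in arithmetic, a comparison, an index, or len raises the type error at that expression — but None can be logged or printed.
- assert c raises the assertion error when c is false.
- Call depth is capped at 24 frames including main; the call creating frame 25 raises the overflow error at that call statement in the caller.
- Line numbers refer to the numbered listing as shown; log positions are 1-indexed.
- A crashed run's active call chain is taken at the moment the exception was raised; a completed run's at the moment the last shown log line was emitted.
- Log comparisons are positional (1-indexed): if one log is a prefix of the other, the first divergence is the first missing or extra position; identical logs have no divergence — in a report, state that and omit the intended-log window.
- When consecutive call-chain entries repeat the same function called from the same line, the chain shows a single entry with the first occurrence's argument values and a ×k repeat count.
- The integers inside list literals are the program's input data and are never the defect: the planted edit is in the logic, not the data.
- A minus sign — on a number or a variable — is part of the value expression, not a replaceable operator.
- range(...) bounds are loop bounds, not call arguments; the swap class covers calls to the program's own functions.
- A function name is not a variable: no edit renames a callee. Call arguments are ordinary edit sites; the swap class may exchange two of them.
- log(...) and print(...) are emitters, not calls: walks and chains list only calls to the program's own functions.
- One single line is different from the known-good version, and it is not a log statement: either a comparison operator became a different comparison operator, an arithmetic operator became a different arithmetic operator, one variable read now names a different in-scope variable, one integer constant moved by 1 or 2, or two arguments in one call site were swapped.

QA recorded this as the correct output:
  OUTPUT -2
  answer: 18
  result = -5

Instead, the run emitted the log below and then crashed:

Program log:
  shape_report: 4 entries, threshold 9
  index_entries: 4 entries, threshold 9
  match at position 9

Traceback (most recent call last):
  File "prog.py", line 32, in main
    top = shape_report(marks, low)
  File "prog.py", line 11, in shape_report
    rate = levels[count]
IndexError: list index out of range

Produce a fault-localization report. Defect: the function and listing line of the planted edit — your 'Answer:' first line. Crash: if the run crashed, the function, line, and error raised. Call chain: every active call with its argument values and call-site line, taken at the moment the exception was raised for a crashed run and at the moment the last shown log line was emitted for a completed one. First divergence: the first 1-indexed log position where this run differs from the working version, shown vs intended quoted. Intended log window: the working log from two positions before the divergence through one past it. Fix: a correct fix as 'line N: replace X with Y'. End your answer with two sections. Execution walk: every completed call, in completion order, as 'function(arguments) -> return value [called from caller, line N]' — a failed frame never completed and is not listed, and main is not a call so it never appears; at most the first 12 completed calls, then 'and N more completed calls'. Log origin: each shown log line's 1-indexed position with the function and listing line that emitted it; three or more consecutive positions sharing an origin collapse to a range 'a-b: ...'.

Answer: the defect is in index_entries at line 5.
The tell: The log first diverges at position 3: the faulty run prints 'match at position 9' where the working version prints 'match at position 3'.
Crash: shape_report, line 11, IndexError.
Call chain: main -> shape_report([-5, -5, -2, 9], 9) (called at line 32).
First divergence: position 3 — the shown line 'match at position 9' should read 'match at position 3'.
Intended log window:
  1: shape_report: 4 entries, threshold 9
  2: index_entries: 4 entries, threshold 9
  3: match at position 3
  4: driver got 18
Execution walk:
  index_entries([-5, -5, -2, 9], 9) -> 9  [called from shape_report, line 9]
Origin of each log line:
  1 — shape_report, line 8
  2 — index_entries, line 2
  3 — shape_report, line 10
A correct fix: line 5: replace `floor` with `total`.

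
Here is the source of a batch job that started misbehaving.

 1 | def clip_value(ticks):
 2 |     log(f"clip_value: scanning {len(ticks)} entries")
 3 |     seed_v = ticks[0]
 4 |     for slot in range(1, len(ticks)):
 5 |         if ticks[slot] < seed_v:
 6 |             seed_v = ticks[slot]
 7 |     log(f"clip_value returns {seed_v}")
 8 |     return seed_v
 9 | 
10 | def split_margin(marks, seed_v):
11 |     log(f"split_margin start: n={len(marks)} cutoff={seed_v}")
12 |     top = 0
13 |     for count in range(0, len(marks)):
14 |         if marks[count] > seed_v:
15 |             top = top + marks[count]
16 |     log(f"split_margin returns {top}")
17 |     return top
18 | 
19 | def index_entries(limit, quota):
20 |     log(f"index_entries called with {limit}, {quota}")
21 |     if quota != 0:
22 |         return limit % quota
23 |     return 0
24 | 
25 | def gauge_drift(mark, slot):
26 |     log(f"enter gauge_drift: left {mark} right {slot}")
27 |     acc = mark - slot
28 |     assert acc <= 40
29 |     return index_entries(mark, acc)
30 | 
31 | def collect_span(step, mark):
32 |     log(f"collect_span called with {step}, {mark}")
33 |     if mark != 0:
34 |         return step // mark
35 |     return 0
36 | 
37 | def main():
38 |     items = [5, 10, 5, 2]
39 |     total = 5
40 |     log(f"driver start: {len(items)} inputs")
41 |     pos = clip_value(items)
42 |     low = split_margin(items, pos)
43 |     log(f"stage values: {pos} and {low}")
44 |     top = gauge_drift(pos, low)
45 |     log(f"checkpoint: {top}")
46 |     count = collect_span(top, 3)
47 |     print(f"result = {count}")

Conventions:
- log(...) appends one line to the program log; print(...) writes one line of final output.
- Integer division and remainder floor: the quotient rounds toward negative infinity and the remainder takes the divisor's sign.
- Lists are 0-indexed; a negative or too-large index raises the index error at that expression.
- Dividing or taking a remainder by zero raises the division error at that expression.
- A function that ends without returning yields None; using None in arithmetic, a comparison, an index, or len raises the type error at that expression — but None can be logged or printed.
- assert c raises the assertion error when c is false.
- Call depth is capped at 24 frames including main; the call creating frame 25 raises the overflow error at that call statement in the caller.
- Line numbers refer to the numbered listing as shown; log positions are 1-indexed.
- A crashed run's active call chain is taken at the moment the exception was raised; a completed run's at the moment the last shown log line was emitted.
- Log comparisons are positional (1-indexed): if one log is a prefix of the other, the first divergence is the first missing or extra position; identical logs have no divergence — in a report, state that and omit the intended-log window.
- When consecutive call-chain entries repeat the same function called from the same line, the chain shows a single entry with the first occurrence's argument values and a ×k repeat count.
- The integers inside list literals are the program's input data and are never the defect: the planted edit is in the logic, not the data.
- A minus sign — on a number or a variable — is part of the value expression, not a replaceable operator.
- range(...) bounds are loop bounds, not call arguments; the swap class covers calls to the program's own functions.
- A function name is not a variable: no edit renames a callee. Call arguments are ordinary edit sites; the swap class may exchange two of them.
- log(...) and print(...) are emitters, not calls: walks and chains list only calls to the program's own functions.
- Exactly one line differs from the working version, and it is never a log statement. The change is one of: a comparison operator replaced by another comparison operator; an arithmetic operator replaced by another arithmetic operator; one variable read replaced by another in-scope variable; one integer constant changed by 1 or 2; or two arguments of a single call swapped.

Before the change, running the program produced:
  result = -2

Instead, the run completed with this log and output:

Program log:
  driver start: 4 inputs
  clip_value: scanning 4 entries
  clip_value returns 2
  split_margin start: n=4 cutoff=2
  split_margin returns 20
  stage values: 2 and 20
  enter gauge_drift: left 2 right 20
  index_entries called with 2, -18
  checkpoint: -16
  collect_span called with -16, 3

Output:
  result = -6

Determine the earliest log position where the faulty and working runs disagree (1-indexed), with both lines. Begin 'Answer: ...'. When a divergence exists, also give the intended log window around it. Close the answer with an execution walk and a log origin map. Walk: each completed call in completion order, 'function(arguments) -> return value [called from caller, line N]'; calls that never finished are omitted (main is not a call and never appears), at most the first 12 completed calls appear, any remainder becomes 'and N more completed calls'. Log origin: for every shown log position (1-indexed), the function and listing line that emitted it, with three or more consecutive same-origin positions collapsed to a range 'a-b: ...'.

Answer: position 4; shown 'split_margin start: n=4 cutoff=2' vs intended 'split_margin start: n=4 cutoff=5'.
Intended log window:
  2: clip_value: scanning 4 entries
  3: clip_value returns 2
  4: split_margin start: n=4 cutoff=5
  5: split_margin returns 10
Execution walk:
  clip_value([5, 10, 5, 2]) -> 2  [called from main, line 41]
  split_margin([5, 10, 5, 2], 2) -> 20  [called from main, line 42]
  index_entries(2, -18) -> -16  [called from gauge_drift, line 29]
  gauge_drift(2, 20) -> -16  [called from main, line 44]
  collect_span(-16, 3) -> -6  [called from main, line 46]
Log origin:
  1: emitted by main (line 40)
  2: emitted by clip_value (line 2)
  3: emitted by clip_value (line 7)
  4: emitted by split_margin (line 11)
  5: emitted by split_margin (line 16)
  6: emitted by main (line 43)
  7: emitted by gauge_drift (line 26)
  8: emitted by index_entries (line 20)
  9: emitted by main (line 45)
  10: emitted by collect_span (line 32)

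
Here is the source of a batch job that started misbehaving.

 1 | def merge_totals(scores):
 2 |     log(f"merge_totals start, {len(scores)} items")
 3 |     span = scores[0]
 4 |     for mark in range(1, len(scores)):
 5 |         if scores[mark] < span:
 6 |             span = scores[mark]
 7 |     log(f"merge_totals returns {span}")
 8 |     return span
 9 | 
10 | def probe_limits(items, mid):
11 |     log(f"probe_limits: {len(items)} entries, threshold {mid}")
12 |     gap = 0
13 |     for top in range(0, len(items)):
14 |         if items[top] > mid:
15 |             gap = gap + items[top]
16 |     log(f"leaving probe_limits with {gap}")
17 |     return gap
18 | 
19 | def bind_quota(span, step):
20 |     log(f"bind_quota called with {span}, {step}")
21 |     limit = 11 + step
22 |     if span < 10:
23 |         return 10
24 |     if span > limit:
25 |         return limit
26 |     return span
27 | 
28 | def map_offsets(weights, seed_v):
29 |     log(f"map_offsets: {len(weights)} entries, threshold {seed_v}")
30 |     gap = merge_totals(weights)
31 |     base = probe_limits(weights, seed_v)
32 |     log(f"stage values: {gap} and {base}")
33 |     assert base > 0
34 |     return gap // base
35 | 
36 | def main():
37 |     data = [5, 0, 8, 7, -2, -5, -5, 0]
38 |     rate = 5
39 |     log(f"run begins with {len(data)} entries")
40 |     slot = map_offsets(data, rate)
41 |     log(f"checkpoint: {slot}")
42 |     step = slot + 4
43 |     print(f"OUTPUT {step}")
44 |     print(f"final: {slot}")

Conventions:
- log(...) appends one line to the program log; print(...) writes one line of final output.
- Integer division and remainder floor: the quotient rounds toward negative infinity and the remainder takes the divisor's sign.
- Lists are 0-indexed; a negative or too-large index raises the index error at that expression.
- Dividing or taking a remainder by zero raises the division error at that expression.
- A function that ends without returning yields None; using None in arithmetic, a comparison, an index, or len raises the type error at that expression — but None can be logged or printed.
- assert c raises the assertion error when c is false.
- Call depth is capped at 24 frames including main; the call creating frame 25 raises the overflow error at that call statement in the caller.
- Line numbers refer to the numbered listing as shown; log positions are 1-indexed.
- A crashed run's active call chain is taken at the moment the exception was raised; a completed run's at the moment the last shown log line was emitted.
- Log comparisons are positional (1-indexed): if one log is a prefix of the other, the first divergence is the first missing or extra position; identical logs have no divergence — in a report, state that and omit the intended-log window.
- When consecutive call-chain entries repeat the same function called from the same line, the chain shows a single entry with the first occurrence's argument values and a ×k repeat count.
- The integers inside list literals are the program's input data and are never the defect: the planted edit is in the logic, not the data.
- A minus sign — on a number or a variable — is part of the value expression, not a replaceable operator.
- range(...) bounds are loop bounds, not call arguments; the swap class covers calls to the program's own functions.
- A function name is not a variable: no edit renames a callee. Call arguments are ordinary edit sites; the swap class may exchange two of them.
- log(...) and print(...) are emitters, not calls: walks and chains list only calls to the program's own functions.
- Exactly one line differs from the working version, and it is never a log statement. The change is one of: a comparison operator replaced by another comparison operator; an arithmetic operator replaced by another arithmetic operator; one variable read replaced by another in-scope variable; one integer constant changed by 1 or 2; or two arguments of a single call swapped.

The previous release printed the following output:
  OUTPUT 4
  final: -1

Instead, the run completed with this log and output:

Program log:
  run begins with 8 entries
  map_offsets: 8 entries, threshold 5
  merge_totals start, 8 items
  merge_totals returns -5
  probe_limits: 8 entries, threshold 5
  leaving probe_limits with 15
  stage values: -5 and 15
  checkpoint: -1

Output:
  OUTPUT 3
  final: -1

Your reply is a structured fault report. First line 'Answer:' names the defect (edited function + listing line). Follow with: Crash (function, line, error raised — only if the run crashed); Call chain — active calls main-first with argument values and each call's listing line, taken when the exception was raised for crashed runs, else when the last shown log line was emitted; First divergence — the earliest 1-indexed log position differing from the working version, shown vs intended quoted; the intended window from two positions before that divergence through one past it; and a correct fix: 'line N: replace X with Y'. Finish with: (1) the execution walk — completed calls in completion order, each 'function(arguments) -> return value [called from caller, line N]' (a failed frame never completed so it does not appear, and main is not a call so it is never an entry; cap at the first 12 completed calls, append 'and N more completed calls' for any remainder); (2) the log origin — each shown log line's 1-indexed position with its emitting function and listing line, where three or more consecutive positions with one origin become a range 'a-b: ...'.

Answer: the defect is in main at line 42.
Core observation: Nothing in the log betrays the bug — only the output does.
Call chain: main.
First divergence: none; the two logs match at every position.
Execution walk:
  merge_totals([5, 0, 8, 7, -2, -5, -5, 0]) -> -5  [called from map_offsets, line 30]
  probe_limits([5, 0, 8, 7, -2, -5, -5, 0], 5) -> 15  [called from map_offsets, line 31]
  map_offsets([5, 0, 8, 7, -2, -5, -5, 0], 5) -> -1  [called from main, line 40]
Origin of each log line:
  1: emitted by main (line 39)
  2: emitted by map_offsets (line 29)
  3: emitted by merge_totals (line 2)
  4: emitted by merge_totals (line 7)
  5: emitted by probe_limits (line 11)
  6: emitted by probe_limits (line 16)
  7: emitted by map_offsets (line 32)
  8: emitted by main (line 41)
A correct fix: line 42: replace `4` with `5`.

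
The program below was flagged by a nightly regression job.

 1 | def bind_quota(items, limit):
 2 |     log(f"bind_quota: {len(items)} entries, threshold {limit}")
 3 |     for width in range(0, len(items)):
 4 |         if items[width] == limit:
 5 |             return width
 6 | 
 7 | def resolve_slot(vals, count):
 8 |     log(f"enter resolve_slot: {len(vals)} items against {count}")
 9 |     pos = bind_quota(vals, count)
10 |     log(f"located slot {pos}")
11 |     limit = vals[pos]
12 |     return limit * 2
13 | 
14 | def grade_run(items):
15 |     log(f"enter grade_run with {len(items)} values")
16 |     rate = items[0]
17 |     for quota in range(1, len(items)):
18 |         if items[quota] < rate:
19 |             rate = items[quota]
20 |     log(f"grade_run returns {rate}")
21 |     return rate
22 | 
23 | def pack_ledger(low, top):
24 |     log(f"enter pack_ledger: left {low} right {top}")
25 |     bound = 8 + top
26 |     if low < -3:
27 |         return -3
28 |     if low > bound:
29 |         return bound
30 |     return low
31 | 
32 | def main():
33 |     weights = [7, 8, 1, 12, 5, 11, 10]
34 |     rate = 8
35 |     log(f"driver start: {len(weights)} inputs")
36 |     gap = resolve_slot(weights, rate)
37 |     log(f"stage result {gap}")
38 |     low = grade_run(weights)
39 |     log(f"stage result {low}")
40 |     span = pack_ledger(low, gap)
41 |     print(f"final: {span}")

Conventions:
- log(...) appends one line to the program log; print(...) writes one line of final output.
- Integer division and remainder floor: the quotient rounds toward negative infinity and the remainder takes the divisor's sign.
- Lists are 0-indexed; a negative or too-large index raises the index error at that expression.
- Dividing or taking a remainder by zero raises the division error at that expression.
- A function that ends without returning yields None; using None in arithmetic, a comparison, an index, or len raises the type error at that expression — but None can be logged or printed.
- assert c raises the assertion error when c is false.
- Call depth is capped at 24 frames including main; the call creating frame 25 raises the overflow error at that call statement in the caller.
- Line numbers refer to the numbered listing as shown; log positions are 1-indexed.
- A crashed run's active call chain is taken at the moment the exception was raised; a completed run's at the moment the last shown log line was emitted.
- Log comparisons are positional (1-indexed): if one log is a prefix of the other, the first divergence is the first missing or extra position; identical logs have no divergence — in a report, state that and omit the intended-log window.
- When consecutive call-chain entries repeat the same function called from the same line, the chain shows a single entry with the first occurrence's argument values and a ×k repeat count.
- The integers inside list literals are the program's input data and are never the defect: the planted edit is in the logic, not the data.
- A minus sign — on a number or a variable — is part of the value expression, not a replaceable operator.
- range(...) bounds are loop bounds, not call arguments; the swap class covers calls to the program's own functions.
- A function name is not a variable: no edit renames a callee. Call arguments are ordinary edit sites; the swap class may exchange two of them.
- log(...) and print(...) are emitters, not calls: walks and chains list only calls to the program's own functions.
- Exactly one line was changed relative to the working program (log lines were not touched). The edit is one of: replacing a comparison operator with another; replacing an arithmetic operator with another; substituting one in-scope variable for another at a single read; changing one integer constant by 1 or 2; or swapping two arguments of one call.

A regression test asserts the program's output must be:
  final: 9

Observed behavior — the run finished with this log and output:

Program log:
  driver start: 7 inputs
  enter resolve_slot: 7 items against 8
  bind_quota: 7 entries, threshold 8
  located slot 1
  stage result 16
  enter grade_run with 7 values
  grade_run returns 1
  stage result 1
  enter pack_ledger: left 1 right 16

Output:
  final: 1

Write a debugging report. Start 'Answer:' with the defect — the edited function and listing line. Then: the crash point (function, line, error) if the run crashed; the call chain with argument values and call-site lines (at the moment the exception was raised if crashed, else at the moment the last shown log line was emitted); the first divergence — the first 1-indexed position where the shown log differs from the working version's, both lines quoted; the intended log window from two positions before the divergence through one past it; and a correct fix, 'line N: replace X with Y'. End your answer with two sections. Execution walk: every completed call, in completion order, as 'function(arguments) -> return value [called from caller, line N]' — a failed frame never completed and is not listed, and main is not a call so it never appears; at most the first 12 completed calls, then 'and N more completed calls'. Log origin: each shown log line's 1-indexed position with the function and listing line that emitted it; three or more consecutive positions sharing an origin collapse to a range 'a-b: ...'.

Answer: the defect is in main at line 40.
The tell: Everything matches until log position 9, which reads 'enter pack_ledger: left 1 right 16' in place of 'enter pack_ledger: left 16 right 1'.
Call chain: main -> pack_ledger(1, 16) (called at line 40).
First divergence: at position 9 the run shows 'enter pack_ledger: left 1 right 16' where the working version logs 'enter pack_ledger: left 16 right 1'.
Intended log window:
  7: grade_run returns 1
  8: stage result 1
  9: enter pack_ledger: left 16 right 1
Execution walk:
  bind_quota([7, 8, 1, 12, 5, 11, 10], 8) -> 1  [called from resolve_slot, line 9]
  resolve_slot([7, 8, 1, 12, 5, 11, 10], 8) -> 16  [called from main, line 36]
  grade_run([7, 8, 1, 12, 5, 11, 10]) -> 1  [called from main, line 38]
  pack_ledger(1, 16) -> 1  [called from main, line 40]
Origin of each log line:
  1: logged in main at line 35
  2: logged in resolve_slot at line 8
  3: logged in bind_quota at line 2
  4: logged in resolve_slot at line 10
  5: logged in main at line 37
  6: logged in grade_run at line 15
  7: logged in grade_run at line 20
  8: logged in main at line 39
  9: logged in pack_ledger at line 24
A correct fix: line 40: replace `pack_ledger(low, gap)` with `pack_ledger(gap, low)`.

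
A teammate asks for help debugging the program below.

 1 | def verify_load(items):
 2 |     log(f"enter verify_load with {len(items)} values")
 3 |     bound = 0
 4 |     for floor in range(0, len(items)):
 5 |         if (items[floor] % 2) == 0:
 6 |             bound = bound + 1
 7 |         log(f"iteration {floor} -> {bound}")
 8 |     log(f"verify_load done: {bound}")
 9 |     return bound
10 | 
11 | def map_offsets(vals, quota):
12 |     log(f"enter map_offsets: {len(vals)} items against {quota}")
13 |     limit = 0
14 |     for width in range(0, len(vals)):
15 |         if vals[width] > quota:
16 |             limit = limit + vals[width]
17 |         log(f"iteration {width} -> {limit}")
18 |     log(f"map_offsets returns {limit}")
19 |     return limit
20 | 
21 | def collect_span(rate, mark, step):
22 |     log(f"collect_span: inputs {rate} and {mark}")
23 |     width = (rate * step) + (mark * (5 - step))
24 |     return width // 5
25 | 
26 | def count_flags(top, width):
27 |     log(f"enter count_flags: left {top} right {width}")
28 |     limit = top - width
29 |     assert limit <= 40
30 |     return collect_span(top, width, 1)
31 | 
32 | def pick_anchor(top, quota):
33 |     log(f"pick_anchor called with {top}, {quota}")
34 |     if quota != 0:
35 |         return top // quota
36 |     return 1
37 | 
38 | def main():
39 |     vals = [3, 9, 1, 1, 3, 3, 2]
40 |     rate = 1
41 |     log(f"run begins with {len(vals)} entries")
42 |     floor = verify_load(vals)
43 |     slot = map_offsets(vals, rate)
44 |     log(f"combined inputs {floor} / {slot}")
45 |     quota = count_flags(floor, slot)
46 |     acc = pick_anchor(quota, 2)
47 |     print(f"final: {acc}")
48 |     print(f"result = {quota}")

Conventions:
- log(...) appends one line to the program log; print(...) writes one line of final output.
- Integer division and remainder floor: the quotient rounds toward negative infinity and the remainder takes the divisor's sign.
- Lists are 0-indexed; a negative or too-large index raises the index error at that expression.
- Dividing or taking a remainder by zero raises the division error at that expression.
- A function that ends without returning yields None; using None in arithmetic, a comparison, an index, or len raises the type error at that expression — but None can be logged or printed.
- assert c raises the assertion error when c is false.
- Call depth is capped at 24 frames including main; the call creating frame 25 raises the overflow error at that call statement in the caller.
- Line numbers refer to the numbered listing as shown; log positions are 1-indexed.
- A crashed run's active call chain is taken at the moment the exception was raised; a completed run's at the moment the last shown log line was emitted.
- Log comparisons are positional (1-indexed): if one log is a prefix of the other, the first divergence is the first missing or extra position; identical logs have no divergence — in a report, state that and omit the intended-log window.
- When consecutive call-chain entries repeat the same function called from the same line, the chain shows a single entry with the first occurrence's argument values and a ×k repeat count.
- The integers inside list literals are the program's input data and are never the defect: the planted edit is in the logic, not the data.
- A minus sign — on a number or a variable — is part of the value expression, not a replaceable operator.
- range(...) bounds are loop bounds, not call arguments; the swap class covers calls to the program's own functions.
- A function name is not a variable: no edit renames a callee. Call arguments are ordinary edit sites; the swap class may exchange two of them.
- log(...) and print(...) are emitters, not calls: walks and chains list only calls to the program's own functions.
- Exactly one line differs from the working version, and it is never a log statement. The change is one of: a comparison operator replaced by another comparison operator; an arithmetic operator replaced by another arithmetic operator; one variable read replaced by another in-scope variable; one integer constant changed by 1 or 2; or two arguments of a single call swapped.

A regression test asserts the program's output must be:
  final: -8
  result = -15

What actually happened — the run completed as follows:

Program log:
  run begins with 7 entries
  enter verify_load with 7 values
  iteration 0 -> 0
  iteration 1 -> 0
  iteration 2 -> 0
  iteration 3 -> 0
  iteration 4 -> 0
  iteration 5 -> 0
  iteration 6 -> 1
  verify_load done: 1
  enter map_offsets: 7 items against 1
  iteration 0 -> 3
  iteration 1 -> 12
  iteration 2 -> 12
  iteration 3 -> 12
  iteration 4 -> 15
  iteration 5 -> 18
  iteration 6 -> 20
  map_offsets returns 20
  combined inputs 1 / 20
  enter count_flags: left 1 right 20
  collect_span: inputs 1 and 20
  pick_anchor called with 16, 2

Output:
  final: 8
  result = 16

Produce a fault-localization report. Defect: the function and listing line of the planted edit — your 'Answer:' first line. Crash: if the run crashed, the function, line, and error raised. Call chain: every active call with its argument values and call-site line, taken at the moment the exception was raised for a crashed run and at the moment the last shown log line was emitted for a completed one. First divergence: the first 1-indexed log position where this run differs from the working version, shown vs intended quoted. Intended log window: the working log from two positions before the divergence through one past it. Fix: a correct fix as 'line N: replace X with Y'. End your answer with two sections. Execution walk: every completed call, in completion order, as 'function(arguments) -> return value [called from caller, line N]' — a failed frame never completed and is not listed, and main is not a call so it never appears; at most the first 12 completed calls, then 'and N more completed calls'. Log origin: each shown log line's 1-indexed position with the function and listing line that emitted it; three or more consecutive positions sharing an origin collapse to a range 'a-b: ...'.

Answer: the defect is in count_flags at line 30.
Key observation: The log first diverges at position 22: the faulty run prints 'collect_span: inputs 1 and 20' where the working version prints 'collect_span: inputs 1 and -19'.
Call chain: main -> pick_anchor(16, 2) (called at line 46).
First divergence: at position 22 the run shows 'collect_span: inputs 1 and 20' where the working version logs 'collect_span: inputs 1 and -19'.
Intended log window:
  20: combined inputs 1 / 20
  21: enter count_flags: left 1 right 20
  22: collect_span: inputs 1 and -19
  23: pick_anchor called with -15, 2
Execution walk:
  verify_load([3, 9, 1, 1, 3, 3, 2]) -> 1  [called from main, line 42]
  map_offsets([3, 9, 1, 1, 3, 3, 2], 1) -> 20  [called from main, line 43]
  collect_span(1, 20, 1) -> 16  [called from count_flags, line 30]
  count_flags(1, 20) -> 16  [called from main, line 45]
  pick_anchor(16, 2) -> 8  [called from main, line 46]
Log line origins:
  1: logged in main at line 41
  2: logged in verify_load at line 2
  3-9: logged in verify_load at line 7
  10: logged in verify_load at line 8
  11: logged in map_offsets at line 12
  12-18: logged in map_offsets at line 17
  19: logged in map_offsets at line 18
  20: logged in main at line 44
  21: logged in count_flags at line 27
  22: logged in collect_span at line 22
  23: logged in pick_anchor at line 33
A correct fix: line 30: replace `width` with `limit`.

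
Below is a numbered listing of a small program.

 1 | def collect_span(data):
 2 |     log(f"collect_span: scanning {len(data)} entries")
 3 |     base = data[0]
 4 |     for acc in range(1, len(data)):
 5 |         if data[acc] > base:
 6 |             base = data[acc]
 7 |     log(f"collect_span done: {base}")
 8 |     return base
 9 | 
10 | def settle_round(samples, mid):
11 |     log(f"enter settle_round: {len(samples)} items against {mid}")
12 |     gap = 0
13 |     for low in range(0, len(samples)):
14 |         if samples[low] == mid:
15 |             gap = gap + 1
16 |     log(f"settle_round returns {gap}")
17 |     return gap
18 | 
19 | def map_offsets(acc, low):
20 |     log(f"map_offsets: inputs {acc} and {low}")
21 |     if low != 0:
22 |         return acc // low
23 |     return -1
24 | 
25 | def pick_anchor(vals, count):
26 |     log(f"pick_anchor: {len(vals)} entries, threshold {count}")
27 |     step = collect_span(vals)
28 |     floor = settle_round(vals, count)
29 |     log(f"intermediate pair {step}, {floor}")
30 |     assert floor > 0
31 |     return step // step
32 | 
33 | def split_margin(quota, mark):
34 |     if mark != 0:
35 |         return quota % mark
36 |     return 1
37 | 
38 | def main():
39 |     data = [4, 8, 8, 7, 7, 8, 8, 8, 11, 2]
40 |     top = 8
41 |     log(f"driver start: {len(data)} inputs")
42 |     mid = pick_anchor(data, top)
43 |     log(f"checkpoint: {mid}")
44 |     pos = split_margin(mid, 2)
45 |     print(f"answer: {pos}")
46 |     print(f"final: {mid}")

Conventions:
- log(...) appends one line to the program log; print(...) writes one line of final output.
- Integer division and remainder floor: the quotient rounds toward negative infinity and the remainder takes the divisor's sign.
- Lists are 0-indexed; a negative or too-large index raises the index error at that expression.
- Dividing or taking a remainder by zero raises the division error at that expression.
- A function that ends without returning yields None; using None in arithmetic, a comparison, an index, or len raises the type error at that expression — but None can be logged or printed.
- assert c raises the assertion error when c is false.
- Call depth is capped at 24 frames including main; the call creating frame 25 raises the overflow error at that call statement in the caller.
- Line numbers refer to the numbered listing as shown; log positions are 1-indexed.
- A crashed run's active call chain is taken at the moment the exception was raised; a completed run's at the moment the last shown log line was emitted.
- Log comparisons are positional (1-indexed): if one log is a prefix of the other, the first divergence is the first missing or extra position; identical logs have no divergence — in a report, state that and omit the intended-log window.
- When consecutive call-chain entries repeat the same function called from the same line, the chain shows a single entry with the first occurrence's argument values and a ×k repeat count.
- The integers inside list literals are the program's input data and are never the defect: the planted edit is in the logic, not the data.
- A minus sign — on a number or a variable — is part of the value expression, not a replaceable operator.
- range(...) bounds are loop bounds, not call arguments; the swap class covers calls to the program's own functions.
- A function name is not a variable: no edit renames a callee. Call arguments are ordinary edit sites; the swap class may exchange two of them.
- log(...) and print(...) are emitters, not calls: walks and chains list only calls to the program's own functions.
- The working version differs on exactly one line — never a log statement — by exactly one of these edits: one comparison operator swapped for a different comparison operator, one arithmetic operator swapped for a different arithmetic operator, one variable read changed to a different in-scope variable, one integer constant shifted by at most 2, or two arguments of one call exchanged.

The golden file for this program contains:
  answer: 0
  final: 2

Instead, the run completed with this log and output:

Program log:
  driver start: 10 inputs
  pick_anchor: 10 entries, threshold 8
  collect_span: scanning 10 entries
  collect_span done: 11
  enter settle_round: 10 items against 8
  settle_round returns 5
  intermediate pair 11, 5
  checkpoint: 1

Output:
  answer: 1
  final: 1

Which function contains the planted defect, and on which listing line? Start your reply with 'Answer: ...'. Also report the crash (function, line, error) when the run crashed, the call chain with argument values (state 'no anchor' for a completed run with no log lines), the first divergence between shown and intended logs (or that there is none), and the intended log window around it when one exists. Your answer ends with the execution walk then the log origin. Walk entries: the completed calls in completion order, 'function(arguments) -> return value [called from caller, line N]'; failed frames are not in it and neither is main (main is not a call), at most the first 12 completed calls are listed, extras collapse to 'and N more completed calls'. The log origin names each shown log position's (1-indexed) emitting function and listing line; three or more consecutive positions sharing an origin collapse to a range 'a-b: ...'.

Answer: the defect is in pick_anchor at line 31.
Core observation: Log line 8 is where behavior first shows: 'checkpoint: 1' appears instead of 'checkpoint: 2'.
Call chain: main.
First divergence: at position 8 the run shows 'checkpoint: 1' where the working version logs 'checkpoint: 2'.
Intended log window:
  6: settle_round returns 5
  7: intermediate pair 11, 5
  8: checkpoint: 2
Execution walk:
  collect_span([4, 8, 8, 7, 7, 8, 8, 8, 11, 2]) -> 11  [called from pick_anchor, line 27]
  settle_round([4, 8, 8, 7, 7, 8, 8, 8, 11, 2], 8) -> 5  [called from pick_anchor, line 28]
  pick_anchor([4, 8, 8, 7, 7, 8, 8, 8, 11, 2], 8) -> 1  [called from main, line 42]
  split_margin(1, 2) -> 1  [called from main, line 44]
Log line origins:
  1: logged in main at line 41
  2: logged in pick_anchor at line 26
  3: logged in collect_span at line 2
  4: logged in collect_span at line 7
  5: logged in settle_round at line 11
  6: logged in settle_round at line 16
  7: logged in pick_anchor at line 29
  8: logged in main at line 43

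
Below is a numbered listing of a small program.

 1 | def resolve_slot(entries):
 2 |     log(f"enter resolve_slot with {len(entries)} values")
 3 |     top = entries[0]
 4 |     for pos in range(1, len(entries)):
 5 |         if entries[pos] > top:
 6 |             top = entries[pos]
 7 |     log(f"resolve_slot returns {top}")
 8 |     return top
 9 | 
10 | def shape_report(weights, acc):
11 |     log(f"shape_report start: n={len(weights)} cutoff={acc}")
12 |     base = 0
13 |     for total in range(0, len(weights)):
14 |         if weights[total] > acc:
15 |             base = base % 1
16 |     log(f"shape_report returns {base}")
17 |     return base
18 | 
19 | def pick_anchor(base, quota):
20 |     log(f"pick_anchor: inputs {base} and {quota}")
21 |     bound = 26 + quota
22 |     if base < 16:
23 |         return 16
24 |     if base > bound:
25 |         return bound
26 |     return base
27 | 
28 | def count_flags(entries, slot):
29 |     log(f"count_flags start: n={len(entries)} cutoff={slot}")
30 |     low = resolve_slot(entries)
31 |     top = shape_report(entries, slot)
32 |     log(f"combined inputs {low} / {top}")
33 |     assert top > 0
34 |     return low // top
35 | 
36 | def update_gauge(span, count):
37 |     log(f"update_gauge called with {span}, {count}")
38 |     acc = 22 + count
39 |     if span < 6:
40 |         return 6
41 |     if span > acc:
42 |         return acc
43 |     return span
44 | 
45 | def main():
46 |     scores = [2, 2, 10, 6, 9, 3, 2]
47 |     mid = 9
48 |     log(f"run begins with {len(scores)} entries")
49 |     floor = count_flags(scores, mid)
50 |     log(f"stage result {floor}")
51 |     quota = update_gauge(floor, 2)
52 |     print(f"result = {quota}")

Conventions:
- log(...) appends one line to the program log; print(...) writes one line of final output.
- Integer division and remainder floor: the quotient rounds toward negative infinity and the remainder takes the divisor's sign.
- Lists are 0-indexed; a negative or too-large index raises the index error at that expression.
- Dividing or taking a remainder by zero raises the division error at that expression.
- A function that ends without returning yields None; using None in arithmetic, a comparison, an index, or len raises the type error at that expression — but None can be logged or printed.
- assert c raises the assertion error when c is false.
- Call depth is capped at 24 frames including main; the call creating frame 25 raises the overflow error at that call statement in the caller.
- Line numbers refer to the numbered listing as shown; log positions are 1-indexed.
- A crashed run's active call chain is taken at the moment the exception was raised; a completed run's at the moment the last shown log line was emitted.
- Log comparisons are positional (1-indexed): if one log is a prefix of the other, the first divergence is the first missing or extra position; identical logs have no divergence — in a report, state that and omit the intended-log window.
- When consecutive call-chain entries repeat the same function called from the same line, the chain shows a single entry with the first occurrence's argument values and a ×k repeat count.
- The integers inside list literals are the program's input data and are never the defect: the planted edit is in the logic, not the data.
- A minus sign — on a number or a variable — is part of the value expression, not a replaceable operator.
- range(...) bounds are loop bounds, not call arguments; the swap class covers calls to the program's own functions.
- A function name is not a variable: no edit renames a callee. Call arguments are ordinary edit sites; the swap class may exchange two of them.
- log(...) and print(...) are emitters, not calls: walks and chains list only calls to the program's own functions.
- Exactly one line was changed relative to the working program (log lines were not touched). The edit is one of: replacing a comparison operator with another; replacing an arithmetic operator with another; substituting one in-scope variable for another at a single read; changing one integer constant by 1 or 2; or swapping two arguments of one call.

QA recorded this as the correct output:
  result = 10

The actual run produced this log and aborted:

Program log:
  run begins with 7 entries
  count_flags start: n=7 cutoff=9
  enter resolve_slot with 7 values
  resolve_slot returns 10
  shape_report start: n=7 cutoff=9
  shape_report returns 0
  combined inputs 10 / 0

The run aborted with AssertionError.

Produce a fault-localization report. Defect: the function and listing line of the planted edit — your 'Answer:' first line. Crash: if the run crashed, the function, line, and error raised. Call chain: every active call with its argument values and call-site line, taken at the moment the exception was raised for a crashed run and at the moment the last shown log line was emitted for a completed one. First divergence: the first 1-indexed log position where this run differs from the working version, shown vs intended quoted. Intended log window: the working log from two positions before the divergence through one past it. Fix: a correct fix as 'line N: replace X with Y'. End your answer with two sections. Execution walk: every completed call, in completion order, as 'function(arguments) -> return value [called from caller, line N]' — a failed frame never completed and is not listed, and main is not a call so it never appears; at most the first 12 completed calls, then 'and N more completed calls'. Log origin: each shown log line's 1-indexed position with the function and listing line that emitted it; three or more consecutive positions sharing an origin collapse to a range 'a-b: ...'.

Answer: the defect is in shape_report at line 15.
Core observation: Everything matches until log position 6, which reads 'shape_report returns 0' in place of 'shape_report returns 1'.
Crash: count_flags, line 33, AssertionError.
Call chain: main -> count_flags([2, 2, 10, 6, 9, 3, 2], 9) (called at line 49).
First divergence: at position 6 the run shows 'shape_report returns 0' where the working version logs 'shape_report returns 1'.
Intended log window:
  4: resolve_slot returns 10
  5: shape_report start: n=7 cutoff=9
  6: shape_report returns 1
  7: combined inputs 10 / 1
Execution walk:
  resolve_slot([2, 2, 10, 6, 9, 3, 2]) -> 10  [called from count_flags, line 30]
  shape_report([2, 2, 10, 6, 9, 3, 2], 9) -> 0  [called from count_flags, line 31]
Log origins:
  1: from main, line 48
  2: from count_flags, line 29
  3: from resolve_slot, line 2
  4: from resolve_slot, line 7
  5: from shape_report, line 11
  6: from shape_report, line 16
  7: from count_flags, line 32
A correct fix: line 15: replace `%` with `+`.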